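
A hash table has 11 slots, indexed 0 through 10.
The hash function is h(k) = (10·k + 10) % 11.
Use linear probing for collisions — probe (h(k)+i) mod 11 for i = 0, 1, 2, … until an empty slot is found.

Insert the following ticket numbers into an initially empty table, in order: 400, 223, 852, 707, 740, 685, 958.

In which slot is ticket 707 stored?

Insert 400: h=6, slot 6 empty => index 6.
Insert 223: h=7, slot 7 empty => index 7.
Insert 852: h=5, slot 5 empty => index 5.
Insert 707: h=7, slot 7 occupied => index 8.
Insert 740: h=7, slots 7,8 occupied => index 9.
Insert 685: h=7, slots 7,8,9 occupied => index 10.
Insert 958: h=9, slots 9,10 occupied => index 0.
Table: [958, _, _, _, _, 852, 400, 223, 707, 740, 685]

8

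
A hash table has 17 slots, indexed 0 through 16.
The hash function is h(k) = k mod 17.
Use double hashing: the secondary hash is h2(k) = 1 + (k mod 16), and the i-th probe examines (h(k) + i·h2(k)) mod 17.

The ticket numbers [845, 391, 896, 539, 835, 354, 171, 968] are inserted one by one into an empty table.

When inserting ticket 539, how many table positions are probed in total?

Insert 845: h=12, slot 12 empty => index 12.
Insert 391: h=0, slot 0 empty => index 0.
Insert 896: h=12, h2=1, slot 12 occupied => index 13.
Insert 539: h=12, h2=12, slot 12 occupied => index 7.
Insert 835: h=2, slot 2 empty => index 2.
Insert 354: h=14, slot 14 empty => index 14.
Insert 171: h=1, slot 1 empty => index 1.
Insert 968: h=16, slot 16 empty => index 16.
Table: [391, 171, 835, ., ., ., ., 539, ., ., ., ., 845, 896, 354, ., 968]

2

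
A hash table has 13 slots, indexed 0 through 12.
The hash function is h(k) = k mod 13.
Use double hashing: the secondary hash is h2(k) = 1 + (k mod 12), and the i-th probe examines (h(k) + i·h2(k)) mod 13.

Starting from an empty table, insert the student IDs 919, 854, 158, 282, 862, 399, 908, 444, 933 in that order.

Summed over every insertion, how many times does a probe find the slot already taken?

6

919: h=9 → slot 9
854: h=9, h2=3, probe 9,12 → slot 12
158: h=2 → slot 2
282: h=9, h2=7, probe 9,3 → slot 3
862: h=4 → slot 4
399: h=9, h2=4, probe 9,0 → slot 0
908: h=11 → slot 11
444: h=2, h2=1, probe 2,3,4,5 → slot 5
933: h=10 → slot 10
Table: [399, ∅, 158, 282, 862, 444, ∅, ∅, ∅, 919, 933, 908, 854]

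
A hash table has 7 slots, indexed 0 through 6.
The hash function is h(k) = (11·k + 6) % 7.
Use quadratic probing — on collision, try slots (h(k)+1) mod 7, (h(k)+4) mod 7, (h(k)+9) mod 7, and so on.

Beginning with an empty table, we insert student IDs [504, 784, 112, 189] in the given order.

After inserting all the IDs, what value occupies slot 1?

504 hashes to 6; slot 6 is free => place at 6.
784 hashes to 6; 6 taken => place at 0.
112 hashes to 6; 6,0 taken => place at 3.
189 hashes to 6; 6,0,3 taken => place at 1.
Table: [784, 189, —, 112, —, —, 504]

189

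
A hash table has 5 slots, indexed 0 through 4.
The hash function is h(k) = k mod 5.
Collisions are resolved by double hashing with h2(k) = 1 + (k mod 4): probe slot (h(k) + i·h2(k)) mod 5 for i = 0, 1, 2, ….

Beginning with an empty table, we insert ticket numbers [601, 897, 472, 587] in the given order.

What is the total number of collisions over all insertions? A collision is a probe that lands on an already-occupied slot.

601 hashes to 1; slot 1 is free -> place at 1.
897 hashes to 2; slot 2 is free -> place at 2.
472 hashes to 2, h2=1; 2 taken -> place at 3.
587 hashes to 2, h2=4; 2,1 taken -> place at 0.
Table: [587, 601, 897, 472, ∅]

3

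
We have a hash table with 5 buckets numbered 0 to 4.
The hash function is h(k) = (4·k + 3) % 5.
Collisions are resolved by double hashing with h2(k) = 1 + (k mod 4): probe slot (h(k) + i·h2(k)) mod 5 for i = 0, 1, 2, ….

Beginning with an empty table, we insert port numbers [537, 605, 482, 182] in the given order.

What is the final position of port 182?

2

537 hashes to 1; slot 1 is free => place at 1.
605 hashes to 3; slot 3 is free => place at 3.
482 hashes to 1, h2=3; 1 taken => place at 4.
182 hashes to 1, h2=3; 1,4 taken => place at 2.
Table: [∅, 537, 182, 605, 482]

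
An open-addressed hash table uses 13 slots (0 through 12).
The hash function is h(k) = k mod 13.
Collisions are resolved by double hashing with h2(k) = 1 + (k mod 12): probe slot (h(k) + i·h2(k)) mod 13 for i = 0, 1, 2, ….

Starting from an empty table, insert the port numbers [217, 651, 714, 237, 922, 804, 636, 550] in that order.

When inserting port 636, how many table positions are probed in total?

2

Insert 217: h=9, slot 9 empty => index 9.
Insert 651: h=1, slot 1 empty => index 1.
Insert 714: h=12, slot 12 empty => index 12.
Insert 237: h=3, slot 3 empty => index 3.
Insert 922: h=12, h2=11, slot 12 occupied => index 10.
Insert 804: h=11, slot 11 empty => index 11.
Insert 636: h=12, h2=1, slot 12 occupied => index 0.
Insert 550: h=4, slot 4 empty => index 4.
Table: [636, 651, ∅, 237, 550, ∅, ∅, ∅, ∅, 217, 922, 804, 714]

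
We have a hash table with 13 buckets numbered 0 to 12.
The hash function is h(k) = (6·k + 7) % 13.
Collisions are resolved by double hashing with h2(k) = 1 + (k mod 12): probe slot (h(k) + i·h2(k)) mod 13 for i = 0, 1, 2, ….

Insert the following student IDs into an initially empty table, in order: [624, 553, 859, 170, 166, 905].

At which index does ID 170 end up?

Insert 624: h=7, slot 7 empty → index 7.
Insert 553: h=10, slot 10 empty → index 10.
Insert 859: h=0, slot 0 empty → index 0.
Insert 170: h=0, h2=3, slot 0 occupied → index 3.
Insert 166: h=2, slot 2 empty → index 2.
Insert 905: h=3, h2=6, slot 3 occupied → index 9.
Table: [859, ∅, 166, 170, ∅, ∅, ∅, 624, ∅, 905, 553, ∅, ∅]

3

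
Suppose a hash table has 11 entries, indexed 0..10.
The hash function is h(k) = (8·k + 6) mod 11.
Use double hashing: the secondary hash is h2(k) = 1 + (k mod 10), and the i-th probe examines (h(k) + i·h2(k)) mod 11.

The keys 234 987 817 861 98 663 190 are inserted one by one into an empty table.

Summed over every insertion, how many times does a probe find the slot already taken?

6

234: h=8 -> slot 8
987: h=4 -> slot 4
817: h=8, h2=8, probe 8,5 -> slot 5
861: h=8, h2=2, probe 8,10 -> slot 10
98: h=9 -> slot 9
663: h=8, h2=4, probe 8,1 -> slot 1
190: h=8, h2=1, probe 8,9,10,0 -> slot 0
Table: [190, 663, -, -, 987, 817, -, -, 234, 98, 861]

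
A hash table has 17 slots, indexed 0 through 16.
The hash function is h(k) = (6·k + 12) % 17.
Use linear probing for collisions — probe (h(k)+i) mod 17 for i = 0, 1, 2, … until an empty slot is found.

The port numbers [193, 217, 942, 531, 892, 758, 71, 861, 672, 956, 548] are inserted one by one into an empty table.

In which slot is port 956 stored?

193: h=14 -> slot 14
217: h=5 -> slot 5
942: h=3 -> slot 3
531: h=2 -> slot 2
892: h=9 -> slot 9
758: h=4 -> slot 4
71: h=13 -> slot 13
861: h=10 -> slot 10
672: h=15 -> slot 15
956: h=2, probe 2,3,4,5,6 -> slot 6
548: h=2, probe 2,3,4,5,6,7 -> slot 7
Table: [_, _, 531, 942, 758, 217, 956, 548, _, 892, 861, _, _, 71, 193, 672, _]

6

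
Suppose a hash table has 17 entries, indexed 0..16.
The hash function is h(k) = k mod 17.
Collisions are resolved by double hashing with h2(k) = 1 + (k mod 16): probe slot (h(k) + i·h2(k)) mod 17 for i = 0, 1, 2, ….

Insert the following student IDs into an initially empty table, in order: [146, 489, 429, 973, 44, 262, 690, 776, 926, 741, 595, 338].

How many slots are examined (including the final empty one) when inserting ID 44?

146 hashes to 10; slot 10 is free => place at 10.
489 hashes to 13; slot 13 is free => place at 13.
429 hashes to 4; slot 4 is free => place at 4.
973 hashes to 4, h2=14; 4 taken => place at 1.
44 hashes to 10, h2=13; 10 taken => place at 6.
262 hashes to 7; slot 7 is free => place at 7.
690 hashes to 10, h2=3; 10,13 taken => place at 16.
776 hashes to 11; slot 11 is free => place at 11.
926 hashes to 8; slot 8 is free => place at 8.
741 hashes to 10, h2=6; 10,16 taken => place at 5.
595 hashes to 0; slot 0 is free => place at 0.
338 hashes to 15; slot 15 is free => place at 15.
Table: [595, 973, -, -, 429, 741, 44, 262, 926, -, 146, 776, -, 489, -, 338, 690]

2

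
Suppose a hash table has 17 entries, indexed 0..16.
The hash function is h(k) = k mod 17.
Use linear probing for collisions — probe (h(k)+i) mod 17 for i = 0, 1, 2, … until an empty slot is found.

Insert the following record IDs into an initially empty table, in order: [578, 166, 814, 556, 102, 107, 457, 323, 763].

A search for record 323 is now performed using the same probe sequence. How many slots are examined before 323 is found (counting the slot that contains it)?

3

578: h=0 → slot 0
166: h=13 → slot 13
814: h=15 → slot 15
556: h=12 → slot 12
102: h=0, probe 0,1 → slot 1
107: h=5 → slot 5
457: h=15, probe 15,16 → slot 16
323: h=0, probe 0,1,2 → slot 2
763: h=15, probe 15,16,0,1,2,3 → slot 3
Table: [578, 102, 323, 763, ∅, 107, ∅, ∅, ∅, ∅, ∅, ∅, 556, 166, ∅, 814, 457]
Lookup 323: h=0, probe 0,1,2 → found at 2.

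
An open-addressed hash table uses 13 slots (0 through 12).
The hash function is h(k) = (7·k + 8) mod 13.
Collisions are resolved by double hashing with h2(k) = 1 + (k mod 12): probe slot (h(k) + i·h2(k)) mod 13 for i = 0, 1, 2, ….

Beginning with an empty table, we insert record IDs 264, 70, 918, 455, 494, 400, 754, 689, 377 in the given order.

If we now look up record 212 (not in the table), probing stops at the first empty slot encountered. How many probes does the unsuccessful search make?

264 hashes to 10; slot 10 is free → place at 10.
70 hashes to 4; slot 4 is free → place at 4.
918 hashes to 12; slot 12 is free → place at 12.
455 hashes to 8; slot 8 is free → place at 8.
494 hashes to 8, h2=3; 8 taken → place at 11.
400 hashes to 0; slot 0 is free → place at 0.
754 hashes to 8, h2=11; 8 taken → place at 6.
689 hashes to 8, h2=6; 8 taken → place at 1.
377 hashes to 8, h2=6; 8,1 taken → place at 7.
Table: [400, 689, _, _, 70, _, 754, 377, 455, _, 264, 494, 918]
Lookup 212: h=10, h2=9, probe 10,6,2 → slot 2 empty, not found.

3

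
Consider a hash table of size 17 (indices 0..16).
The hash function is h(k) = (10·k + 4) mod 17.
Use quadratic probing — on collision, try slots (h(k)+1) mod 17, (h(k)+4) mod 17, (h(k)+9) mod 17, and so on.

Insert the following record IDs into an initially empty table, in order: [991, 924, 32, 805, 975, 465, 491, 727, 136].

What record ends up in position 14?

805

Insert 991: h=3, slot 3 empty -> index 3.
Insert 924: h=13, slot 13 empty -> index 13.
Insert 32: h=1, slot 1 empty -> index 1.
Insert 805: h=13, slot 13 occupied -> index 14.
Insert 975: h=13, slots 13,14 occupied -> index 0.
Insert 465: h=13, slots 13,14,0 occupied -> index 5.
Insert 491: h=1, slot 1 occupied -> index 2.
Insert 727: h=15, slot 15 empty -> index 15.
Insert 136: h=4, slot 4 empty -> index 4.
Table: [975, 32, 491, 991, 136, 465, ., ., ., ., ., ., ., 924, 805, 727, .]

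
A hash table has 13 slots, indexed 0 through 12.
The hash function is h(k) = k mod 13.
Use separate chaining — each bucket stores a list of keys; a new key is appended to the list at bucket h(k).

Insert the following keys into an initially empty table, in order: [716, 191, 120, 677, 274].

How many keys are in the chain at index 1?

3

716 → bucket 1
191 → bucket 9
120 → bucket 3
677 → bucket 1 (collision)
274 → bucket 1 (collision)
Final buckets:
0: —
1: 716 -> 677 -> 274
2: —
3: 120
4: —
5: —
6: —
7: —
8: —
9: 191
10: —
11: —
12: —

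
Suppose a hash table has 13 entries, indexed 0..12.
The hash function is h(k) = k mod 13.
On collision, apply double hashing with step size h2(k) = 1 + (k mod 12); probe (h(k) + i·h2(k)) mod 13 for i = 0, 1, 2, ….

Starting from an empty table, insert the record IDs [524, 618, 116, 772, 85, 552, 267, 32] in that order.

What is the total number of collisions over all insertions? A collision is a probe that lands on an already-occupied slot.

524: h=4 -> slot 4
618: h=7 -> slot 7
116: h=12 -> slot 12
772: h=5 -> slot 5
85: h=7, h2=2, probe 7,9 -> slot 9
552: h=6 -> slot 6
267: h=7, h2=4, probe 7,11 -> slot 11
32: h=6, h2=9, probe 6,2 -> slot 2
Table: [—, —, 32, —, 524, 772, 552, 618, —, 85, —, 267, 116]

3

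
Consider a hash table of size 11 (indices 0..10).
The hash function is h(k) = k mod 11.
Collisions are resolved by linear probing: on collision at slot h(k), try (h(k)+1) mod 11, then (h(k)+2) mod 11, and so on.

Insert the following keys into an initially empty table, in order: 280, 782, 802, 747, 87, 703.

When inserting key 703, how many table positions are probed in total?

5

280 hashes to 5; slot 5 is free => place at 5.
782 hashes to 1; slot 1 is free => place at 1.
802 hashes to 10; slot 10 is free => place at 10.
747 hashes to 10; 10 taken => place at 0.
87 hashes to 10; 10,0,1 taken => place at 2.
703 hashes to 10; 10,0,1,2 taken => place at 3.
Table: [747, 782, 87, 703, -, 280, -, -, -, -, 802]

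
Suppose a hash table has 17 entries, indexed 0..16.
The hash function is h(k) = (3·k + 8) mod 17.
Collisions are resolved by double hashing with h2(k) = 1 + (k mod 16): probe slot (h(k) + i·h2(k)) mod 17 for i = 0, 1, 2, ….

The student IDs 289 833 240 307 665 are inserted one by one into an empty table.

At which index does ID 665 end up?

7

289: h=8 => slot 8
833: h=8, h2=2, probe 8,10 => slot 10
240: h=14 => slot 14
307: h=11 => slot 11
665: h=14, h2=10, probe 14,7 => slot 7
Table: [-, -, -, -, -, -, -, 665, 289, -, 833, 307, -, -, 240, -, -]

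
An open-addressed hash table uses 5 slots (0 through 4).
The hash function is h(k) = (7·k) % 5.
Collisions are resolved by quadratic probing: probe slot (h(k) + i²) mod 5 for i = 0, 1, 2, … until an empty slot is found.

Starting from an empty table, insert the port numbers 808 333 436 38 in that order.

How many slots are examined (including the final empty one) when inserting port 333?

808 hashes to 1; slot 1 is free => place at 1.
333 hashes to 1; 1 taken => place at 2.
436 hashes to 2; 2 taken => place at 3.
38 hashes to 1; 1,2 taken => place at 0.
Table: [38, 808, 333, 436, _]

2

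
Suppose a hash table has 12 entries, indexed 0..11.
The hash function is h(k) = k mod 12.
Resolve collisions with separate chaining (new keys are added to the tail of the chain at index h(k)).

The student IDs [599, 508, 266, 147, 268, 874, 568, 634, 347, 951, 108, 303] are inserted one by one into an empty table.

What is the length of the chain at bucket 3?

Insert 599: h=11, bucket 11 empty -> new chain.
Insert 508: h=4, bucket 4 empty -> new chain.
Insert 266: h=2, bucket 2 empty -> new chain.
Insert 147: h=3, bucket 3 empty -> new chain.
Insert 268: h=4, bucket 4 nonempty -> append to chain.
Insert 874: h=10, bucket 10 empty -> new chain.
Insert 568: h=4, bucket 4 nonempty -> append to chain.
Insert 634: h=10, bucket 10 nonempty -> append to chain.
Insert 347: h=11, bucket 11 nonempty -> append to chain.
Insert 951: h=3, bucket 3 nonempty -> append to chain.
Insert 108: h=0, bucket 0 empty -> new chain.
Insert 303: h=3, bucket 3 nonempty -> append to chain.
Final buckets:
0: 108
1: ∅
2: 266
3: 147 -> 951 -> 303
4: 508 -> 268 -> 568
5: ∅
6: ∅
7: ∅
8: ∅
9: ∅
10: 874 -> 634
11: 599 -> 347

3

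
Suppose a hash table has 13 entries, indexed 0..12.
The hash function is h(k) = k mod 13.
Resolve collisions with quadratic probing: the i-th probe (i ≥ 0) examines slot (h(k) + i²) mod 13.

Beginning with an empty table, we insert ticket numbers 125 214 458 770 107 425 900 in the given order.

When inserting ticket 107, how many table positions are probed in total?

125: h=8 → slot 8
214: h=6 → slot 6
458: h=3 → slot 3
770: h=3, probe 3,4 → slot 4
107: h=3, probe 3,4,7 → slot 7
425: h=9 → slot 9
900: h=3, probe 3,4,7,12 → slot 12
Table: [-, -, -, 458, 770, -, 214, 107, 125, 425, -, -, 900]

3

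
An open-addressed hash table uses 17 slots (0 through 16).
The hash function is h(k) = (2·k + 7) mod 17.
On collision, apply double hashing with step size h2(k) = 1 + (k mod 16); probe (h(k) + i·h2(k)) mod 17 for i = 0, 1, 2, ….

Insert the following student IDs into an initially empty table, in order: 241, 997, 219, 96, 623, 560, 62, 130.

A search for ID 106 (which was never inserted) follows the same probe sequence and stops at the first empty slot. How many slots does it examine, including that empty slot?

241: h=13 => slot 13
997: h=12 => slot 12
219: h=3 => slot 3
96: h=12, h2=1, probe 12,13,14 => slot 14
623: h=12, h2=16, probe 12,11 => slot 11
560: h=5 => slot 5
62: h=12, h2=15, probe 12,10 => slot 10
130: h=12, h2=3, probe 12,15 => slot 15
Table: [_, _, _, 219, _, 560, _, _, _, _, 62, 623, 997, 241, 96, 130, _]
Lookup 106: h=15, h2=11, probe 15,9 → slot 9 empty, not found.

2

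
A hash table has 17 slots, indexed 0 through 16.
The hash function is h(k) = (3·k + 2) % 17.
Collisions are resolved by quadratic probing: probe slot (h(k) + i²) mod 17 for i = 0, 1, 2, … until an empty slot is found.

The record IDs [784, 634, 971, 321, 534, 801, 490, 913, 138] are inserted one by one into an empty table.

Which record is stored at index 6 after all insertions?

784: h=8 -> slot 8
634: h=0 -> slot 0
971: h=8, probe 8,9 -> slot 9
321: h=13 -> slot 13
534: h=6 -> slot 6
801: h=8, probe 8,9,12 -> slot 12
490: h=10 -> slot 10
913: h=4 -> slot 4
138: h=8, probe 8,9,12,0,7 -> slot 7
Table: [634, _, _, _, 913, _, 534, 138, 784, 971, 490, _, 801, 321, _, _, _]

534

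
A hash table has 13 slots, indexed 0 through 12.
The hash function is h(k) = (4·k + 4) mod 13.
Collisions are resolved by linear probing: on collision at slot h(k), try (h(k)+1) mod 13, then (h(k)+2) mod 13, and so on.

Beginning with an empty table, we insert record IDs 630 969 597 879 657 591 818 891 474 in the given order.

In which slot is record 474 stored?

4

Insert 630: h=2, slot 2 empty -> index 2.
Insert 969: h=6, slot 6 empty -> index 6.
Insert 597: h=0, slot 0 empty -> index 0.
Insert 879: h=10, slot 10 empty -> index 10.
Insert 657: h=6, slot 6 occupied -> index 7.
Insert 591: h=2, slot 2 occupied -> index 3.
Insert 818: h=0, slot 0 occupied -> index 1.
Insert 891: h=6, slots 6,7 occupied -> index 8.
Insert 474: h=2, slots 2,3 occupied -> index 4.
Table: [597, 818, 630, 591, 474, _, 969, 657, 891, _, 879, _, _]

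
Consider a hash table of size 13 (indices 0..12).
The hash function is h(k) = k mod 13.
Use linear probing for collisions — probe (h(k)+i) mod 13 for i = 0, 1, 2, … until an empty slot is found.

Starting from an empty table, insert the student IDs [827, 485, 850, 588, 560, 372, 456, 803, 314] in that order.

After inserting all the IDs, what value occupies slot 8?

827

Insert 827: h=8, slot 8 empty => index 8.
Insert 485: h=4, slot 4 empty => index 4.
Insert 850: h=5, slot 5 empty => index 5.
Insert 588: h=3, slot 3 empty => index 3.
Insert 560: h=1, slot 1 empty => index 1.
Insert 372: h=8, slot 8 occupied => index 9.
Insert 456: h=1, slot 1 occupied => index 2.
Insert 803: h=10, slot 10 empty => index 10.
Insert 314: h=2, slots 2,3,4,5 occupied => index 6.
Table: [., 560, 456, 588, 485, 850, 314, ., 827, 372, 803, ., .]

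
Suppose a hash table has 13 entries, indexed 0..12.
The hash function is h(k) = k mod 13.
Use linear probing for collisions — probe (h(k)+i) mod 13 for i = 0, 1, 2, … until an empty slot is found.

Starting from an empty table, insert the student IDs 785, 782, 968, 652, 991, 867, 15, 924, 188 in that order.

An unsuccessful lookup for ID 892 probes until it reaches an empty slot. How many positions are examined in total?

785 hashes to 5; slot 5 is free => place at 5.
782 hashes to 2; slot 2 is free => place at 2.
968 hashes to 6; slot 6 is free => place at 6.
652 hashes to 2; 2 taken => place at 3.
991 hashes to 3; 3 taken => place at 4.
867 hashes to 9; slot 9 is free => place at 9.
15 hashes to 2; 2,3,4,5,6 taken => place at 7.
924 hashes to 1; slot 1 is free => place at 1.
188 hashes to 6; 6,7 taken => place at 8.
Table: [∅, 924, 782, 652, 991, 785, 968, 15, 188, 867, ∅, ∅, ∅]
Lookup 892: h=8, probe 8,9,10 → slot 10 empty, not found.

3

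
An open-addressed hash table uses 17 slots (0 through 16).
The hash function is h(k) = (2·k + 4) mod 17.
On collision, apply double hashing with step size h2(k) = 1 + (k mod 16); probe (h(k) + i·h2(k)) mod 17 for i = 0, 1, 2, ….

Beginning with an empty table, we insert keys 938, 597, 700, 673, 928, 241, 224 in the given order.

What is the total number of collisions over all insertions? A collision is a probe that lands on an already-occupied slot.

5

938: h=10 -> slot 10
597: h=8 -> slot 8
700: h=10, h2=13, probe 10,6 -> slot 6
673: h=7 -> slot 7
928: h=7, h2=1, probe 7,8,9 -> slot 9
241: h=10, h2=2, probe 10,12 -> slot 12
224: h=10, h2=1, probe 10,11 -> slot 11
Table: [_, _, _, _, _, _, 700, 673, 597, 928, 938, 224, 241, _, _, _, _]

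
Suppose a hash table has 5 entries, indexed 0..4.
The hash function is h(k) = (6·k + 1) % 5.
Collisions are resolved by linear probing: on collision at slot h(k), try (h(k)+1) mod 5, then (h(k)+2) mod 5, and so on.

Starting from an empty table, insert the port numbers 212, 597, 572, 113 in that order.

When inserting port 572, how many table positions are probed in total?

212 hashes to 3; slot 3 is free => place at 3.
597 hashes to 3; 3 taken => place at 4.
572 hashes to 3; 3,4 taken => place at 0.
113 hashes to 4; 4,0 taken => place at 1.
Table: [572, 113, ., 212, 597]

3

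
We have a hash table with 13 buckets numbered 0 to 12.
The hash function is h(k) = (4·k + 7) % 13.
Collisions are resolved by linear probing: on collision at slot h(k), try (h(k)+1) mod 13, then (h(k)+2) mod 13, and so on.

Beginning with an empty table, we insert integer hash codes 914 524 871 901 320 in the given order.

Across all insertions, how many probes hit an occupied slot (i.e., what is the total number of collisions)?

914 hashes to 10; slot 10 is free → place at 10.
524 hashes to 10; 10 taken → place at 11.
871 hashes to 7; slot 7 is free → place at 7.
901 hashes to 10; 10,11 taken → place at 12.
320 hashes to 0; slot 0 is free → place at 0.
Table: [320, ∅, ∅, ∅, ∅, ∅, ∅, 871, ∅, ∅, 914, 524, 901]

3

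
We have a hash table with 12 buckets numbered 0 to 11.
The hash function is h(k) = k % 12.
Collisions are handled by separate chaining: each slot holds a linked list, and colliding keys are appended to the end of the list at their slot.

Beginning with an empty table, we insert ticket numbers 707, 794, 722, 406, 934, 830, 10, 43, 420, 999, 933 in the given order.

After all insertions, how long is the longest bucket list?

707 -> bucket 11
794 -> bucket 2
722 -> bucket 2 (collision)
406 -> bucket 10
934 -> bucket 10 (collision)
830 -> bucket 2 (collision)
10 -> bucket 10 (collision)
43 -> bucket 7
420 -> bucket 0
999 -> bucket 3
933 -> bucket 9
Final buckets:
0: 420
1: .
2: 794 -> 722 -> 830
3: 999
4: .
5: .
6: .
7: 43
8: .
9: 933
10: 406 -> 934 -> 10
11: 707

3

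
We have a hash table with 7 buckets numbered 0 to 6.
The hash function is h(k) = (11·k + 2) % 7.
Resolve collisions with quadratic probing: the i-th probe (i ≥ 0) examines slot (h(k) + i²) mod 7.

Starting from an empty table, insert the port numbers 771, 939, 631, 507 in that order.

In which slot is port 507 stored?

1

Insert 771: h=6, slot 6 empty → index 6.
Insert 939: h=6, slot 6 occupied → index 0.
Insert 631: h=6, slots 6,0 occupied → index 3.
Insert 507: h=0, slot 0 occupied → index 1.
Table: [939, 507, ∅, 631, ∅, ∅, 771]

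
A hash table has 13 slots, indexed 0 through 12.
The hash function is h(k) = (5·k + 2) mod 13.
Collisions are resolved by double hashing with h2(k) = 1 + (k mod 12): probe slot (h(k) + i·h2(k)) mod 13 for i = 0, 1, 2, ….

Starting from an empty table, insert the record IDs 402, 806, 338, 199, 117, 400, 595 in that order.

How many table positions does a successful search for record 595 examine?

2

402: h=10 → slot 10
806: h=2 → slot 2
338: h=2, h2=3, probe 2,5 → slot 5
199: h=9 → slot 9
117: h=2, h2=10, probe 2,12 → slot 12
400: h=0 → slot 0
595: h=0, h2=8, probe 0,8 → slot 8
Table: [400, ., 806, ., ., 338, ., ., 595, 199, 402, ., 117]
Lookup 595: h=0, h2=8, probe 0,8 → found at 8.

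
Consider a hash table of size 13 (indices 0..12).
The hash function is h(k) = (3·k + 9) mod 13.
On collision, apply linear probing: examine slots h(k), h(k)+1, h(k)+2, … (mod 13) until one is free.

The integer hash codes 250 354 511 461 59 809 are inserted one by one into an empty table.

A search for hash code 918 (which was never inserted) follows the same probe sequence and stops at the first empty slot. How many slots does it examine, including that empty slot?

250 hashes to 5; slot 5 is free => place at 5.
354 hashes to 5; 5 taken => place at 6.
511 hashes to 8; slot 8 is free => place at 8.
461 hashes to 1; slot 1 is free => place at 1.
59 hashes to 4; slot 4 is free => place at 4.
809 hashes to 5; 5,6 taken => place at 7.
Table: [—, 461, —, —, 59, 250, 354, 809, 511, —, —, —, —]
Lookup 918: h=7, probe 7,8,9 → slot 9 empty, not found.

3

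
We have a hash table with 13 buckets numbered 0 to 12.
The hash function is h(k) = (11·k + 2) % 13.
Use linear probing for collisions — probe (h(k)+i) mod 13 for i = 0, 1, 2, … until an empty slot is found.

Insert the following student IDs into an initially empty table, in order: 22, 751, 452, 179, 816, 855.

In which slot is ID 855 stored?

0

Insert 22: h=10, slot 10 empty → index 10.
Insert 751: h=8, slot 8 empty → index 8.
Insert 452: h=8, slot 8 occupied → index 9.
Insert 179: h=8, slots 8,9,10 occupied → index 11.
Insert 816: h=8, slots 8,9,10,11 occupied → index 12.
Insert 855: h=8, slots 8,9,10,11,12 occupied → index 0.
Table: [855, -, -, -, -, -, -, -, 751, 452, 22, 179, 816]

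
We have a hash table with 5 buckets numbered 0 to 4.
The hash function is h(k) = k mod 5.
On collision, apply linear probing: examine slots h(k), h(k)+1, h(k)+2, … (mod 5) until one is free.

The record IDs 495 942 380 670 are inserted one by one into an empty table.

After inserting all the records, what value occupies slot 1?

Insert 495: h=0, slot 0 empty => index 0.
Insert 942: h=2, slot 2 empty => index 2.
Insert 380: h=0, slot 0 occupied => index 1.
Insert 670: h=0, slots 0,1,2 occupied => index 3.
Table: [495, 380, 942, 670, .]

380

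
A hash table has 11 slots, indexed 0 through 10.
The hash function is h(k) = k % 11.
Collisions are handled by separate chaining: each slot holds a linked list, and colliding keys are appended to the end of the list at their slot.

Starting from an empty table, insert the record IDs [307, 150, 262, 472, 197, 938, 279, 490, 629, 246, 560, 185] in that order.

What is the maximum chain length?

4

Insert 307: h=10, bucket 10 empty → new chain.
Insert 150: h=7, bucket 7 empty → new chain.
Insert 262: h=9, bucket 9 empty → new chain.
Insert 472: h=10, bucket 10 nonempty → append to chain.
Insert 197: h=10, bucket 10 nonempty → append to chain.
Insert 938: h=3, bucket 3 empty → new chain.
Insert 279: h=4, bucket 4 empty → new chain.
Insert 490: h=6, bucket 6 empty → new chain.
Insert 629: h=2, bucket 2 empty → new chain.
Insert 246: h=4, bucket 4 nonempty → append to chain.
Insert 560: h=10, bucket 10 nonempty → append to chain.
Insert 185: h=9, bucket 9 nonempty → append to chain.
Final buckets:
0: _
1: _
2: 629
3: 938
4: 279 -> 246
5: _
6: 490
7: 150
8: _
9: 262 -> 185
10: 307 -> 472 -> 197 -> 560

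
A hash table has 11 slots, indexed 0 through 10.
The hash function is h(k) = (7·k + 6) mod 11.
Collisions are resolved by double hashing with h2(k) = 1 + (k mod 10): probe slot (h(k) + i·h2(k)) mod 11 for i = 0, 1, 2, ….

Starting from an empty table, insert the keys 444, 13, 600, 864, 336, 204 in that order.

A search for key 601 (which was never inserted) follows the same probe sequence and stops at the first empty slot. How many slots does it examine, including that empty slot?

444 hashes to 1; slot 1 is free → place at 1.
13 hashes to 9; slot 9 is free → place at 9.
600 hashes to 4; slot 4 is free → place at 4.
864 hashes to 4, h2=5; 4,9 taken → place at 3.
336 hashes to 4, h2=7; 4 taken → place at 0.
204 hashes to 4, h2=5; 4,9,3 taken → place at 8.
Table: [336, 444, -, 864, 600, -, -, -, 204, 13, -]
Lookup 601: h=0, h2=2, probe 0,2 → slot 2 empty, not found.

2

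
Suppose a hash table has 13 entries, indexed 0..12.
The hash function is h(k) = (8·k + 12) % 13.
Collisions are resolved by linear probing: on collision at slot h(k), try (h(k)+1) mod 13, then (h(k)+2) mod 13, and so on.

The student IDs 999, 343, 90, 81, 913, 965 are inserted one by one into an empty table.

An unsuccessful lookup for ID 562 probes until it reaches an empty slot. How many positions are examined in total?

5

999: h=9 → slot 9
343: h=0 → slot 0
90: h=4 → slot 4
81: h=10 → slot 10
913: h=10, probe 10,11 → slot 11
965: h=10, probe 10,11,12 → slot 12
Table: [343, _, _, _, 90, _, _, _, _, 999, 81, 913, 965]
Lookup 562: h=10, probe 10,11,12,0,1 → slot 1 empty, not found.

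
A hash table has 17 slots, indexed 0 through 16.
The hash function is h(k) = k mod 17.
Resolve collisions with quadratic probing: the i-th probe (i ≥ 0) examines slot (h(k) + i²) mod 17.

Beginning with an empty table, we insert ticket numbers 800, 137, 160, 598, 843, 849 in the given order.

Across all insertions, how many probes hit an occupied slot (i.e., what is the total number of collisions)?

800 hashes to 1; slot 1 is free -> place at 1.
137 hashes to 1; 1 taken -> place at 2.
160 hashes to 7; slot 7 is free -> place at 7.
598 hashes to 3; slot 3 is free -> place at 3.
843 hashes to 10; slot 10 is free -> place at 10.
849 hashes to 16; slot 16 is free -> place at 16.
Table: [., 800, 137, 598, ., ., ., 160, ., ., 843, ., ., ., ., ., 849]

1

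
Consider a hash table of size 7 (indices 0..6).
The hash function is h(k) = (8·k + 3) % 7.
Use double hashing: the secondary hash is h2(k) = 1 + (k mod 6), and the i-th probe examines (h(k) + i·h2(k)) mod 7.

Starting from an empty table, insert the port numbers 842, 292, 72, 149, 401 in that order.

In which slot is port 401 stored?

Insert 842: h=5, slot 5 empty -> index 5.
Insert 292: h=1, slot 1 empty -> index 1.
Insert 72: h=5, h2=1, slot 5 occupied -> index 6.
Insert 149: h=5, h2=6, slot 5 occupied -> index 4.
Insert 401: h=5, h2=6, slots 5,4 occupied -> index 3.
Table: [., 292, ., 401, 149, 842, 72]

3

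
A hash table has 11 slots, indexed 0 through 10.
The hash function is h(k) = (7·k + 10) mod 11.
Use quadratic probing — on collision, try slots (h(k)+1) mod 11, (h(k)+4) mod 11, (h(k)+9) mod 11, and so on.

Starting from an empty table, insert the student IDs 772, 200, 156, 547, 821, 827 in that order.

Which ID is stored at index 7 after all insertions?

Insert 772: h=2, slot 2 empty → index 2.
Insert 200: h=2, slot 2 occupied → index 3.
Insert 156: h=2, slots 2,3 occupied → index 6.
Insert 547: h=0, slot 0 empty → index 0.
Insert 821: h=4, slot 4 empty → index 4.
Insert 827: h=2, slots 2,3,6,0 occupied → index 7.
Table: [547, ., 772, 200, 821, ., 156, 827, ., ., .]

827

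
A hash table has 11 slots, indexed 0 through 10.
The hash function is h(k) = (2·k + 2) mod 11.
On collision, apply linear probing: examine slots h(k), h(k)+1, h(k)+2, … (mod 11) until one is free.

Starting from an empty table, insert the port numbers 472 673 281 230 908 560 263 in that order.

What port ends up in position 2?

472: h=0 → slot 0
673: h=6 → slot 6
281: h=3 → slot 3
230: h=0, probe 0,1 → slot 1
908: h=3, probe 3,4 → slot 4
560: h=0, probe 0,1,2 → slot 2
263: h=0, probe 0,1,2,3,4,5 → slot 5
Table: [472, 230, 560, 281, 908, 263, 673, —, —, —, —]

560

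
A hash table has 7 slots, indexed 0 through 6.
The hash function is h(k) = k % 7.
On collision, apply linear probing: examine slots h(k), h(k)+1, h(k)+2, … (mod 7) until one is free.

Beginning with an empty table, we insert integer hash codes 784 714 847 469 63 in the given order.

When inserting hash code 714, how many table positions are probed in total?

784: h=0 -> slot 0
714: h=0, probe 0,1 -> slot 1
847: h=0, probe 0,1,2 -> slot 2
469: h=0, probe 0,1,2,3 -> slot 3
63: h=0, probe 0,1,2,3,4 -> slot 4
Table: [784, 714, 847, 469, 63, -, -]

2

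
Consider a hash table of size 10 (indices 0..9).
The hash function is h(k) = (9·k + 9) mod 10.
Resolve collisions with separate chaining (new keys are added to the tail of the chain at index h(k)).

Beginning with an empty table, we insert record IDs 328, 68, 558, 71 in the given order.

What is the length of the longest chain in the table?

328 -> bucket 1
68 -> bucket 1 (collision)
558 -> bucket 1 (collision)
71 -> bucket 8
Final buckets:
0: .
1: 328 -> 68 -> 558
2: .
3: .
4: .
5: .
6: .
7: .
8: 71
9: .

3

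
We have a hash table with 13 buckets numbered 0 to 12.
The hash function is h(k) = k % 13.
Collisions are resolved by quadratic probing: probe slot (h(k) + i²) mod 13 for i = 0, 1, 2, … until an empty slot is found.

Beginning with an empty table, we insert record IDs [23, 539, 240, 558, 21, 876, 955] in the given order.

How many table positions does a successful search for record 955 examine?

23 hashes to 10; slot 10 is free → place at 10.
539 hashes to 6; slot 6 is free → place at 6.
240 hashes to 6; 6 taken → place at 7.
558 hashes to 12; slot 12 is free → place at 12.
21 hashes to 8; slot 8 is free → place at 8.
876 hashes to 5; slot 5 is free → place at 5.
955 hashes to 6; 6,7,10 taken → place at 2.
Table: [., ., 955, ., ., 876, 539, 240, 21, ., 23, ., 558]
Lookup 955: h=6, probe 6,7,10,2 → found at 2.

4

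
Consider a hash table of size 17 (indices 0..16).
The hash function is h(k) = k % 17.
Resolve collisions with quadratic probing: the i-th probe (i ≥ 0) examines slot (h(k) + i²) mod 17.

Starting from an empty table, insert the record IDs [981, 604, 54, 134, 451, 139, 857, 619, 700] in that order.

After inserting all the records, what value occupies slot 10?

451

981 hashes to 12; slot 12 is free → place at 12.
604 hashes to 9; slot 9 is free → place at 9.
54 hashes to 3; slot 3 is free → place at 3.
134 hashes to 15; slot 15 is free → place at 15.
451 hashes to 9; 9 taken → place at 10.
139 hashes to 3; 3 taken → place at 4.
857 hashes to 7; slot 7 is free → place at 7.
619 hashes to 7; 7 taken → place at 8.
700 hashes to 3; 3,4,7,12 taken → place at 2.
Table: [-, -, 700, 54, 139, -, -, 857, 619, 604, 451, -, 981, -, -, 134, -]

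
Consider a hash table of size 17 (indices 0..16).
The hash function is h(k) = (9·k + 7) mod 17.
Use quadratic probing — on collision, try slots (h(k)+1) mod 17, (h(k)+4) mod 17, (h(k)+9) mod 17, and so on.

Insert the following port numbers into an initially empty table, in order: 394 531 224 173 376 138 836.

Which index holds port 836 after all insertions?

394: h=0 -> slot 0
531: h=9 -> slot 9
224: h=0, probe 0,1 -> slot 1
173: h=0, probe 0,1,4 -> slot 4
376: h=8 -> slot 8
138: h=8, probe 8,9,12 -> slot 12
836: h=0, probe 0,1,4,9,16 -> slot 16
Table: [394, 224, ∅, ∅, 173, ∅, ∅, ∅, 376, 531, ∅, ∅, 138, ∅, ∅, ∅, 836]

16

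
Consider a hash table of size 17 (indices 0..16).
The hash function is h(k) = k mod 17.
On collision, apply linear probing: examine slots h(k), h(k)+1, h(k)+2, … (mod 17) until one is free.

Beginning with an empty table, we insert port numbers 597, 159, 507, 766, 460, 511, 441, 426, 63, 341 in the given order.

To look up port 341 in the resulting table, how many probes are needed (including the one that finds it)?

7

597: h=2 -> slot 2
159: h=6 -> slot 6
507: h=14 -> slot 14
766: h=1 -> slot 1
460: h=1, probe 1,2,3 -> slot 3
511: h=1, probe 1,2,3,4 -> slot 4
441: h=16 -> slot 16
426: h=1, probe 1,2,3,4,5 -> slot 5
63: h=12 -> slot 12
341: h=1, probe 1,2,3,4,5,6,7 -> slot 7
Table: [_, 766, 597, 460, 511, 426, 159, 341, _, _, _, _, 63, _, 507, _, 441]
Lookup 341: h=1, probe 1,2,3,4,5,6,7 → found at 7.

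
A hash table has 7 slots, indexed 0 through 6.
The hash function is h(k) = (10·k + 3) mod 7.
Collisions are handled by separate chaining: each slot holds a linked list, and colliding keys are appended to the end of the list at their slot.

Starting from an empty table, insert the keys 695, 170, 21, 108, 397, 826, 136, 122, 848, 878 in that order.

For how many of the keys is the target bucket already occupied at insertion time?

Insert 695: h=2, bucket 2 empty -> new chain.
Insert 170: h=2, bucket 2 nonempty -> append to chain.
Insert 21: h=3, bucket 3 empty -> new chain.
Insert 108: h=5, bucket 5 empty -> new chain.
Insert 397: h=4, bucket 4 empty -> new chain.
Insert 826: h=3, bucket 3 nonempty -> append to chain.
Insert 136: h=5, bucket 5 nonempty -> append to chain.
Insert 122: h=5, bucket 5 nonempty -> append to chain.
Insert 848: h=6, bucket 6 empty -> new chain.
Insert 878: h=5, bucket 5 nonempty -> append to chain.
Final buckets:
0: _
1: _
2: 695 -> 170
3: 21 -> 826
4: 397
5: 108 -> 136 -> 122 -> 878
6: 848

5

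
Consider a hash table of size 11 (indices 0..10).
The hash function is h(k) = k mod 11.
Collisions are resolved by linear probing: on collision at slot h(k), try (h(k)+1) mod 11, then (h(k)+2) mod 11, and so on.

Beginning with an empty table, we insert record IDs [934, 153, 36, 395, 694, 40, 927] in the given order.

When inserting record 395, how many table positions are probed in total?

3

934 hashes to 10; slot 10 is free => place at 10.
153 hashes to 10; 10 taken => place at 0.
36 hashes to 3; slot 3 is free => place at 3.
395 hashes to 10; 10,0 taken => place at 1.
694 hashes to 1; 1 taken => place at 2.
40 hashes to 7; slot 7 is free => place at 7.
927 hashes to 3; 3 taken => place at 4.
Table: [153, 395, 694, 36, 927, ∅, ∅, 40, ∅, ∅, 934]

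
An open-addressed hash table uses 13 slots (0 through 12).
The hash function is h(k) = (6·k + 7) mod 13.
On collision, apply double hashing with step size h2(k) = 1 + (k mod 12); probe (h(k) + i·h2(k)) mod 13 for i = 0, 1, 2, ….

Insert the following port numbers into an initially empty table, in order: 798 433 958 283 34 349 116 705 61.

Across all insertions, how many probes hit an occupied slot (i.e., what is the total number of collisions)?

798 hashes to 11; slot 11 is free → place at 11.
433 hashes to 5; slot 5 is free → place at 5.
958 hashes to 9; slot 9 is free → place at 9.
283 hashes to 2; slot 2 is free → place at 2.
34 hashes to 3; slot 3 is free → place at 3.
349 hashes to 8; slot 8 is free → place at 8.
116 hashes to 1; slot 1 is free → place at 1.
705 hashes to 12; slot 12 is free → place at 12.
61 hashes to 9, h2=2; 9,11 taken → place at 0.
Table: [61, 116, 283, 34, —, 433, —, —, 349, 958, —, 798, 705]

2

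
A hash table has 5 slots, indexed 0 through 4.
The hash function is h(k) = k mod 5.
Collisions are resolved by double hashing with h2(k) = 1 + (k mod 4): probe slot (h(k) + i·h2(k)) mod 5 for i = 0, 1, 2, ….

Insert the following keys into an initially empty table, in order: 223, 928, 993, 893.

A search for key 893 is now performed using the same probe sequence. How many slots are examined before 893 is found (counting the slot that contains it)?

3

Insert 223: h=3, slot 3 empty → index 3.
Insert 928: h=3, h2=1, slot 3 occupied → index 4.
Insert 993: h=3, h2=2, slot 3 occupied → index 0.
Insert 893: h=3, h2=2, slots 3,0 occupied → index 2.
Table: [993, ., 893, 223, 928]
Lookup 893: h=3, h2=2, probe 3,0,2 → found at 2.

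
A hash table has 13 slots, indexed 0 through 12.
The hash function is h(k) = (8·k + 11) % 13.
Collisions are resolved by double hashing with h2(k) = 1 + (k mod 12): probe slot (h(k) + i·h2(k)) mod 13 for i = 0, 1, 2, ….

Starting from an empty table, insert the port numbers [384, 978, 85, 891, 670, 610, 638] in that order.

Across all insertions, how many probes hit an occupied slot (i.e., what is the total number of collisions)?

5

Insert 384: h=2, slot 2 empty -> index 2.
Insert 978: h=9, slot 9 empty -> index 9.
Insert 85: h=2, h2=2, slot 2 occupied -> index 4.
Insert 891: h=2, h2=4, slot 2 occupied -> index 6.
Insert 670: h=2, h2=11, slot 2 occupied -> index 0.
Insert 610: h=3, slot 3 empty -> index 3.
Insert 638: h=6, h2=3, slots 6,9 occupied -> index 12.
Table: [670, ., 384, 610, 85, ., 891, ., ., 978, ., ., 638]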